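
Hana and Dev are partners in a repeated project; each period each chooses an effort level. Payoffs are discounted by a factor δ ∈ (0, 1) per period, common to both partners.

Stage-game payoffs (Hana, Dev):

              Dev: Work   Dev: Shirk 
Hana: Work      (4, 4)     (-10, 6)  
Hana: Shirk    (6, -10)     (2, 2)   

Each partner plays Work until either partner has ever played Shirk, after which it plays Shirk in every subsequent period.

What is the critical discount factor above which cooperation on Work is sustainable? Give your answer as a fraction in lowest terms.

1/2

One-period gain from deviating is 6 − 4 = 2. The loss is 4 − 2 = 2 in every subsequent period, with present value 2·δ/(1−δ).
Deviation is unprofitable when 2·δ/(1−δ) ≥ 2, i.e. δ/(1−δ) ≥ 1.
Equivalently δ ≥ 2/(2+2) = 1/2.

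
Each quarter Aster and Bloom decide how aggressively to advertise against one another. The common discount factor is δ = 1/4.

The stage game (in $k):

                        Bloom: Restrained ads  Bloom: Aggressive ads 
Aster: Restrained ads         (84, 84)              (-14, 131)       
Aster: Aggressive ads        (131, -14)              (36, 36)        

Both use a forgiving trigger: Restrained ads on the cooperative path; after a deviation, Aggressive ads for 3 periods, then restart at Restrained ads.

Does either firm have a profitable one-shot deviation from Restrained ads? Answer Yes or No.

Yes

A one-shot deviation gives 131 now, then 36 for 3 periods, then back to 84.
Gain from deviating: (131−84) today; loss: (84−36) in each of the next 3 periods.
No-deviation condition: (84−36)(δ+…+δ^3) ≥ 131−84, i.e. δ+…+δ^3 ≥ 47/48.
At δ = 1/4: δ+…+δ^3 = 0.3281 < 0.9792.
So cooperation is not sustainable.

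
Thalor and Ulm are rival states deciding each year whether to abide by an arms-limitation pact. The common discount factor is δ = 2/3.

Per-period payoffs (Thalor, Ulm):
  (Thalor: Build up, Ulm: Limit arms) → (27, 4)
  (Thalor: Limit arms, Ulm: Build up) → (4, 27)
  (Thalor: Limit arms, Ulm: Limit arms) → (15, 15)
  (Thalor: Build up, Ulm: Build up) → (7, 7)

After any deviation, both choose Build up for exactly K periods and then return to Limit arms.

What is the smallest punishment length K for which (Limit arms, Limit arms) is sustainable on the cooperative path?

4

No profitable deviation requires (15−7)(δ+…+δ^K) ≥ 27−15, i.e. δ+…+δ^K ≥ 3/2 ≈ 1.5000.
With δ = 2/3, the partial sums are K=1: 0.6667, K=2: 1.1111, K=3: 1.4074, K=4: 1.6049.
K = 4 is the first length at which the sum reaches 1.5000.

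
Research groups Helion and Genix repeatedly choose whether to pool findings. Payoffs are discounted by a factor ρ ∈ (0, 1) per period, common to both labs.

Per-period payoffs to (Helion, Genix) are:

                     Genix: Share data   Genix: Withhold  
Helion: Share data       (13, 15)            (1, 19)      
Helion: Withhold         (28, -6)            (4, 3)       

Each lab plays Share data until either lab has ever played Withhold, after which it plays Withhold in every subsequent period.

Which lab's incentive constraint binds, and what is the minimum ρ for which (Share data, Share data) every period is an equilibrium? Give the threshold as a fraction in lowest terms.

Helion; ρ ≥ 5/8

For Helion: deviation gain 28−13 = 15, per-period punishment loss 13−4 = 9. IC gives ρ ≥ 15/24 = 5/8.
For Genix: gain 4, loss 12 per period, so ρ ≥ 4/16 = 1/4.
The tighter constraint is Helion's, so cooperation needs ρ ≥ 5/8.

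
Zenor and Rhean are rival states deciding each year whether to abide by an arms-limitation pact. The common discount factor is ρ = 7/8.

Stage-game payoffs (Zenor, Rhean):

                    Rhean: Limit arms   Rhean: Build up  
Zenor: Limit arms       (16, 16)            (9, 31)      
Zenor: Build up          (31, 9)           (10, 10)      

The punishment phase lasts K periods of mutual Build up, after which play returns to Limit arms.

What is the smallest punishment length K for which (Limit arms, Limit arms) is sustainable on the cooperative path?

4

Need Σ_{k=1}^{K} ρ^k ≥ (31−16)/(16−10) = 2.5000 at ρ = 7/8.
At K = 3 the sum is 2.3105 < 2.5000; at K = 4 it is 2.8967 ≥ 2.5000.
So the minimum punishment length is K = 4.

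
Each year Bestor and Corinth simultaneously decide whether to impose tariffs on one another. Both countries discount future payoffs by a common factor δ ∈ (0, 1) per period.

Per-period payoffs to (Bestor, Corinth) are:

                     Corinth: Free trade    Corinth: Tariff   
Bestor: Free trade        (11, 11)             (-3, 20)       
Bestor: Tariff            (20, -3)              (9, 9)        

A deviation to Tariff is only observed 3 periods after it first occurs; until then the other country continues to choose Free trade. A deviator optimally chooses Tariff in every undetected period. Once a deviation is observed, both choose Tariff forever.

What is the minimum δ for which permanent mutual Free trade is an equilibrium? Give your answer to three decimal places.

A deviator earns 20 for 3 periods, then 9 forever; cooperating earns 11 forever. Multiplying the IC by (1−δ):
11 ≥ 20(1−δ^3) + 9δ^3, so 11·δ^3 ≥ 9 and δ^3 ≥ 9/11.
δ ≥ (9/11)^(1/3) ≈ 0.935.

0.935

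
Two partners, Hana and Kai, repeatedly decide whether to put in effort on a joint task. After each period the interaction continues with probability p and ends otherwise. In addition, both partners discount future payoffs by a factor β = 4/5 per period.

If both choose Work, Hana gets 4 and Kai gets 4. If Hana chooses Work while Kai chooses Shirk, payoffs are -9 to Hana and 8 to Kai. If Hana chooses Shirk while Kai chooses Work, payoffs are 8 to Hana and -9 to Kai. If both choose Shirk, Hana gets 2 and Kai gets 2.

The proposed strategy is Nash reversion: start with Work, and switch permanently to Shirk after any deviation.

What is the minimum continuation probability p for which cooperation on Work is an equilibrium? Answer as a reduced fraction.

5/6

With continuation probability p and discount β, the effective per-period discount factor is βp.
Grim-trigger IC: βp ≥ (8−4)/(8−2) = 2/3.
So p ≥ (2/3)/(4/5) = 5/6.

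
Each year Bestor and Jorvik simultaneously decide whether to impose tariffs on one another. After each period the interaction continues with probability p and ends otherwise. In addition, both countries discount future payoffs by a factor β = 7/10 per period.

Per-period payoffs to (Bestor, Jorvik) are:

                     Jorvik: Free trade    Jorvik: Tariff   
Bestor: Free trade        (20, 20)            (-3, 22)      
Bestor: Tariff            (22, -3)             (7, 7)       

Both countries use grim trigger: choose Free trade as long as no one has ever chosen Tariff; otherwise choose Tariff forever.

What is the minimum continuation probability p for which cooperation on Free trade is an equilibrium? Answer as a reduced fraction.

Expected continuation weight on next period's payoff is β·p = 7/10·p, which plays the role of the discount factor.
Cooperation requires 7/10·p ≥ (22−20)/(22−7) = 2/15, hence p ≥ 4/21.

4/21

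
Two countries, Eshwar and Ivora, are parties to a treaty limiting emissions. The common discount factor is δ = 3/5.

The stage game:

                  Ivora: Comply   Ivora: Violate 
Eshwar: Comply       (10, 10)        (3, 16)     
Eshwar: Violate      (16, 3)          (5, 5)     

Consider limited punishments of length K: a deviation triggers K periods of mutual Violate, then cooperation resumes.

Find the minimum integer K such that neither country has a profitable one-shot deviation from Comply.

Need Σ_{k=1}^{K} δ^k ≥ (16−10)/(10−5) = 1.2000 at δ = 3/5.
At K = 3 the sum is 1.1760 < 1.2000; at K = 4 it is 1.3056 ≥ 1.2000.
So the minimum punishment length is K = 4.

4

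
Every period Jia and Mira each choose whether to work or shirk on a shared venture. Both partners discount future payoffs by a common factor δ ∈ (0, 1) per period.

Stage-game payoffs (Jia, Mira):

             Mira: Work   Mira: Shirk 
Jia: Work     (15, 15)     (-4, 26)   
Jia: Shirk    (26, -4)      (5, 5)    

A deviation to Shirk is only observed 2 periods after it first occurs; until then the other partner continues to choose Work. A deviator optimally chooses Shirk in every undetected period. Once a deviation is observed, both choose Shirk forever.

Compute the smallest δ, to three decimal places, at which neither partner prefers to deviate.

A deviator earns 26 for 2 periods, then 5 forever; cooperating earns 15 forever. Multiplying the IC by (1−δ):
15 ≥ 26(1−δ^2) + 5δ^2, so 21·δ^2 ≥ 11 and δ^2 ≥ 11/21.
δ ≥ (11/21)^(1/2) ≈ 0.724.

0.724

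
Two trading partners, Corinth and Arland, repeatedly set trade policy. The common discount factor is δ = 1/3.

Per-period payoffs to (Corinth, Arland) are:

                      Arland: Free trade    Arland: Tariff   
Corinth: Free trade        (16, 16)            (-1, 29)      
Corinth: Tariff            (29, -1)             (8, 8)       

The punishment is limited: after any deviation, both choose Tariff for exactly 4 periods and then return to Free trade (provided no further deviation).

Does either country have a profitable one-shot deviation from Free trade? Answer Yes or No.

IC: δ+…+δ^4 ≥ (29−16)/(16−8) = 13/8.
At δ = 1/3: partial sum = 0.4938 < 1.6250. Cooperation not sustainable.

Yes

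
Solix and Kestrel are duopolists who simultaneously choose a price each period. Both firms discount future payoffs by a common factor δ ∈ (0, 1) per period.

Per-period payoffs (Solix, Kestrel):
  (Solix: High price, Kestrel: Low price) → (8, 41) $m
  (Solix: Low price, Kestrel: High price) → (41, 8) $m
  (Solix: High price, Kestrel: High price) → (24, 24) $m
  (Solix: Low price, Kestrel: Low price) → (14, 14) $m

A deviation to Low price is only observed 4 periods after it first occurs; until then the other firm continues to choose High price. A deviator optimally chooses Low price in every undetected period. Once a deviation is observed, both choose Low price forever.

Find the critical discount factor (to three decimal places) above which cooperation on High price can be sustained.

A deviator earns 41 for 4 periods, then 14 forever; cooperating earns 24 forever. Multiplying the IC by (1−δ):
24 ≥ 41(1−δ^4) + 14δ^4, so 27·δ^4 ≥ 17 and δ^4 ≥ 17/27.
δ ≥ (17/27)^(1/4) ≈ 0.891.

0.891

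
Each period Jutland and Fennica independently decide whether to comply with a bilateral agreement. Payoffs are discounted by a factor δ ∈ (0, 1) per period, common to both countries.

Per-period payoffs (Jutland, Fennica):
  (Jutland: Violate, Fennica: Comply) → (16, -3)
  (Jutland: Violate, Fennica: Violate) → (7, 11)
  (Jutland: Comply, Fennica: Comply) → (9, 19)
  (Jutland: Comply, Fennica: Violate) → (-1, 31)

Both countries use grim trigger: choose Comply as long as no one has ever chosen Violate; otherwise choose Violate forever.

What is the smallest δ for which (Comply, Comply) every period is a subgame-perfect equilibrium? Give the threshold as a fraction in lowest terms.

For Jutland: deviation gain 16−9 = 7, per-period punishment loss 9−7 = 2. IC gives δ ≥ 7/9.
For Fennica: gain 12, loss 8 per period, so δ ≥ 12/20 = 3/5.
The tighter constraint is Jutland's, so cooperation needs δ ≥ 7/9.

7/9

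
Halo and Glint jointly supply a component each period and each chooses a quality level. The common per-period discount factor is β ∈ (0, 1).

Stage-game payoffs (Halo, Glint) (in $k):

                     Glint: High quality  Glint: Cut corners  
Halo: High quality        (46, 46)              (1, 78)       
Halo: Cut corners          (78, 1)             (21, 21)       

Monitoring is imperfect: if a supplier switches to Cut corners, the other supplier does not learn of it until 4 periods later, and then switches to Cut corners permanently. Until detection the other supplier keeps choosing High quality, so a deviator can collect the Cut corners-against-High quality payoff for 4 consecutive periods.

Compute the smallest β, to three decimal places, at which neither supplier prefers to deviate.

0.866

The best deviation is to choose Cut corners for all 4 undetected periods, earning 78 each, then 21 forever once detected.
Deviation value: 78(1−β^4)/(1−β) + 21β^4/(1−β); cooperation value: 46/(1−β).
IC: 46 ≥ 78(1−β^4) + 21β^4 = 78 − 57β^4.
So β^4 ≥ 32/57, giving β ≥ (32/57)^(1/4) ≈ 0.866.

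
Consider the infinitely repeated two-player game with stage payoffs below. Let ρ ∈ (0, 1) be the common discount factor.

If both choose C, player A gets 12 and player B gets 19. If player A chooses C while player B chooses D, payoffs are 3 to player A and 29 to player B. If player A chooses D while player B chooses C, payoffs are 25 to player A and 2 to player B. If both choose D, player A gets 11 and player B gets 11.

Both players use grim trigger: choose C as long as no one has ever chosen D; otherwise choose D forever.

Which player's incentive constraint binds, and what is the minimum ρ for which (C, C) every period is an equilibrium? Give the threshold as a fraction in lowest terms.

For player A: deviation gain 25−12 = 13, per-period punishment loss 12−11 = 1. IC gives ρ ≥ 13/14.
For player B: gain 10, loss 8 per period, so ρ ≥ 10/18 = 5/9.
The tighter constraint is player A's, so cooperation needs ρ ≥ 13/14.

player A; ρ ≥ 13/14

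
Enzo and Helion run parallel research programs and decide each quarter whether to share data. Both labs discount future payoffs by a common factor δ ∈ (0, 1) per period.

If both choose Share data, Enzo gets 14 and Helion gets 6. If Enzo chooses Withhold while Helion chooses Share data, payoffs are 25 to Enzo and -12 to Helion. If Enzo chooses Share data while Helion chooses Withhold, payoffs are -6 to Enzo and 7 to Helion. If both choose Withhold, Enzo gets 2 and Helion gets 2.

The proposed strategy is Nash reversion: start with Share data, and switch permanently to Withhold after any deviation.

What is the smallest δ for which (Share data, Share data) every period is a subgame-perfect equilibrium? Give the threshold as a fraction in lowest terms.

11/23

Enzo's threshold: (25−14)/(25−2) = 11/23.
Helion's threshold: (7−6)/(7−2) = 1/5.
11/23 > 1/5, so Enzo binds and δ* = 11/23.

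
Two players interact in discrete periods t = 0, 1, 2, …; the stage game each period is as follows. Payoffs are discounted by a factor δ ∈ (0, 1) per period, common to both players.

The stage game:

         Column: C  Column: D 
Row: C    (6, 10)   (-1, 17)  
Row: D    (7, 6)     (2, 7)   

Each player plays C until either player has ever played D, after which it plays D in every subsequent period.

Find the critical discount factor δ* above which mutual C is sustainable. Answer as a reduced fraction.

Row's threshold: (7−6)/(7−2) = 1/5.
Column's threshold: (17−10)/(17−7) = 7/10.
1/5 < 7/10, so Column binds and δ* = 7/10.

7/10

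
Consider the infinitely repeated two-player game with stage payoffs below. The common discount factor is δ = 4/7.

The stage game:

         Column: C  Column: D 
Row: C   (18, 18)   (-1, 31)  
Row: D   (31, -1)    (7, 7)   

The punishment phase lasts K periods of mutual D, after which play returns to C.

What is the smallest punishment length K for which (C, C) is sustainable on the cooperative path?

No profitable deviation requires (18−7)(δ+…+δ^K) ≥ 31−18, i.e. δ+…+δ^K ≥ 13/11 ≈ 1.1818.
With δ = 4/7, the partial sums are K=1: 0.5714, K=2: 0.8980, K=3: 1.0845, K=4: 1.1912.
K = 4 is the first length at which the sum reaches 1.1818.

4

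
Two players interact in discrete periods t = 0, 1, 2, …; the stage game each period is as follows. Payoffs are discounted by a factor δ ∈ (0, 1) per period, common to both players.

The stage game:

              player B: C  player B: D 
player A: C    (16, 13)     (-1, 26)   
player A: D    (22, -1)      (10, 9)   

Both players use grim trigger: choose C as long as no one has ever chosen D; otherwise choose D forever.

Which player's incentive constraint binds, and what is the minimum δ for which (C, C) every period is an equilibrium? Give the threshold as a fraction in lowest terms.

player A's threshold: (22−16)/(22−10) = 1/2.
player B's threshold: (26−13)/(26−9) = 13/17.
1/2 < 13/17, so player B binds and δ* = 13/17.

player B; δ ≥ 13/17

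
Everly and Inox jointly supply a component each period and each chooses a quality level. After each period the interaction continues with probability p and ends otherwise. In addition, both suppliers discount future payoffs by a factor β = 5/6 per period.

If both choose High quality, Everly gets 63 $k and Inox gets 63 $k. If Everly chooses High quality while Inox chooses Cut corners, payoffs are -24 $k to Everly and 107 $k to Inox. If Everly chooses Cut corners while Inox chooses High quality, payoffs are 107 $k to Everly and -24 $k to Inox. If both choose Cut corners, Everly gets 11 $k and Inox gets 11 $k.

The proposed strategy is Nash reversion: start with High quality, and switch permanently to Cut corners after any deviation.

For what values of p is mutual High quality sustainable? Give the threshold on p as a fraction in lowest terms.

Expected continuation weight on next period's payoff is β·p = 5/6·p, which plays the role of the discount factor.
Cooperation requires 5/6·p ≥ (107−63)/(107−11) = 11/24, hence p ≥ 11/20.

11/20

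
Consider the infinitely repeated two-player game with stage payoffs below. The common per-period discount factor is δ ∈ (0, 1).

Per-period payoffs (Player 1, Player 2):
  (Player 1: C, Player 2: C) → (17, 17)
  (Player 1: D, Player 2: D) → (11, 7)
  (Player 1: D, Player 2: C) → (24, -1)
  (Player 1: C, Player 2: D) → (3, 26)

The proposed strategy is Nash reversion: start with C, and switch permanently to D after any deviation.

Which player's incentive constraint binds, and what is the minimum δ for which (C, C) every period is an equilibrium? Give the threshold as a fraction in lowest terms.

For Player 1: deviation gain 24−17 = 7, per-period punishment loss 17−11 = 6. IC gives δ ≥ 7/13.
For Player 2: gain 9, loss 10 per period, so δ ≥ 9/19.
The tighter constraint is Player 1's, so cooperation needs δ ≥ 7/13.

Player 1; δ ≥ 7/13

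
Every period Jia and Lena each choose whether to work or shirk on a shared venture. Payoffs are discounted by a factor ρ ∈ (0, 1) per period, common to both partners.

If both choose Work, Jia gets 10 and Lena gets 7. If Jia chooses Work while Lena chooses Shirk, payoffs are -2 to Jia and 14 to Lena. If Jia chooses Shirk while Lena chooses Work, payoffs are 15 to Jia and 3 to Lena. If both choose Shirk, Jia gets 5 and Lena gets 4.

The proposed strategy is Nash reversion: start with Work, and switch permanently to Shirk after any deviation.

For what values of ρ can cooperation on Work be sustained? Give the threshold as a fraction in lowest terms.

7/10

For Jia: deviation gain 15−10 = 5, per-period punishment loss 10−5 = 5. IC gives ρ ≥ 5/10 = 1/2.
For Lena: gain 7, loss 3 per period, so ρ ≥ 7/10.
The tighter constraint is Lena's, so cooperation needs ρ ≥ 7/10.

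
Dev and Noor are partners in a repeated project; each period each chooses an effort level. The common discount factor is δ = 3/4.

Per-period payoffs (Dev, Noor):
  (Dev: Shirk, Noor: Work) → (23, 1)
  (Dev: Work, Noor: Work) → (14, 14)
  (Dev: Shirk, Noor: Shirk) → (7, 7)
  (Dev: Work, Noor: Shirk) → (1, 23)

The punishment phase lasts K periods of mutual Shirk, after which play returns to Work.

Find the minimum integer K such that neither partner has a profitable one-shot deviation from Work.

Need Σ_{k=1}^{K} δ^k ≥ (23−14)/(14−7) = 1.2857 at δ = 3/4.
At K = 1 the sum is 0.7500 < 1.2857; at K = 2 it is 1.3125 ≥ 1.2857.
So the minimum punishment length is K = 2.

2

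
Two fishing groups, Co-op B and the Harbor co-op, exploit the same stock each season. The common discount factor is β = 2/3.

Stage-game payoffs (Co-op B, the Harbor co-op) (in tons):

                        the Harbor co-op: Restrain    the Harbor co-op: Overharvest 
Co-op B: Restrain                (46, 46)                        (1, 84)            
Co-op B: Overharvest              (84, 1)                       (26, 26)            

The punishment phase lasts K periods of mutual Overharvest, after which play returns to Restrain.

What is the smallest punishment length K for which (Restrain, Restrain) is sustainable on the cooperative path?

Need Σ_{k=1}^{K} β^k ≥ (84−46)/(46−26) = 1.9000 at β = 2/3.
At K = 7 the sum is 1.8829 < 1.9000; at K = 8 it is 1.9220 ≥ 1.9000.
So the minimum punishment length is K = 8.

8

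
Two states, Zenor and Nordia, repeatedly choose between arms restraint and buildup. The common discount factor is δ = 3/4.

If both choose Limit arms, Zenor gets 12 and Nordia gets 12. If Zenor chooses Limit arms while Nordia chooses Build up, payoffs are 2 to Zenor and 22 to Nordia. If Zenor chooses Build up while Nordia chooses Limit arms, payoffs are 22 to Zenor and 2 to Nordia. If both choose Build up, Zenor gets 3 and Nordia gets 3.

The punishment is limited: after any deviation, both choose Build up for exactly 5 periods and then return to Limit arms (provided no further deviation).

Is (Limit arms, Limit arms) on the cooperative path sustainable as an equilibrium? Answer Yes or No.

Yes

Comparing payoff streams over the 6 periods until play realigns: cooperate → 12(1+δ+…+δ^5); deviate → 22 + 3(δ+…+δ^5).
Cooperation is sustained iff (12−3)(δ+…+δ^5) ≥ 22−12.
δ+…+δ^5 = 3/4·(1−(3/4)^5)/(1−3/4) = 2.2881, and (22−12)/(12−3) = 1.1111.
2.2881 ≥ 1.1111, so cooperation is sustainable.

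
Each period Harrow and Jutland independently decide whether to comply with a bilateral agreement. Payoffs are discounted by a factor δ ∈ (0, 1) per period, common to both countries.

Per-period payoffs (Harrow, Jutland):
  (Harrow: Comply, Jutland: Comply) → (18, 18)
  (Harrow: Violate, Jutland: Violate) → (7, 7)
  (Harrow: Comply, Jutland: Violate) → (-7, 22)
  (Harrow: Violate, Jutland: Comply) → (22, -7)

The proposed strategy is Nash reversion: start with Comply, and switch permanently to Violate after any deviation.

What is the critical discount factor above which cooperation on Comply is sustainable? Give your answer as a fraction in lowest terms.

Under grim trigger the critical discount factor is (T−C)/(T−P) with T = 22, C = 18, P = 7.
δ* = (22−18)/(22−7) = 4/15.

4/15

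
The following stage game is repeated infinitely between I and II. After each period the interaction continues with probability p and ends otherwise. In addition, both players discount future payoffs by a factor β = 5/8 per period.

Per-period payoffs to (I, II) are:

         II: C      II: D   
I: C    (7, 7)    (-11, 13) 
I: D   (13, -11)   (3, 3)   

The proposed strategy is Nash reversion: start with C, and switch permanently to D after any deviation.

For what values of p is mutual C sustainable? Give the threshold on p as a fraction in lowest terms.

Expected continuation weight on next period's payoff is β·p = 5/8·p, which plays the role of the discount factor.
Cooperation requires 5/8·p ≥ (13−7)/(13−3) = 3/5, hence p ≥ 24/25.

24/25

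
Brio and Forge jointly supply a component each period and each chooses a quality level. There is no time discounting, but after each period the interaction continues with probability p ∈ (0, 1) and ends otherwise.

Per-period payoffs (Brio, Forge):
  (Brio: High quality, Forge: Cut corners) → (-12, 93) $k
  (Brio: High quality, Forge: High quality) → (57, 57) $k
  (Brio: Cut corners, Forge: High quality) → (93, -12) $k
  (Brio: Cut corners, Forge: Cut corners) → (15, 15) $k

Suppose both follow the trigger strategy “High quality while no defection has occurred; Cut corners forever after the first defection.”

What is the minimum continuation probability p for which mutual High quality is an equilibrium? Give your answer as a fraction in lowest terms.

6/13

With no time discounting, the continuation probability p plays the role of the discount factor.
Grim-trigger IC: 57/(1−p) ≥ 93 + 15p/(1−p) ⇒ p ≥ (93−57)/(93−15) = 6/13.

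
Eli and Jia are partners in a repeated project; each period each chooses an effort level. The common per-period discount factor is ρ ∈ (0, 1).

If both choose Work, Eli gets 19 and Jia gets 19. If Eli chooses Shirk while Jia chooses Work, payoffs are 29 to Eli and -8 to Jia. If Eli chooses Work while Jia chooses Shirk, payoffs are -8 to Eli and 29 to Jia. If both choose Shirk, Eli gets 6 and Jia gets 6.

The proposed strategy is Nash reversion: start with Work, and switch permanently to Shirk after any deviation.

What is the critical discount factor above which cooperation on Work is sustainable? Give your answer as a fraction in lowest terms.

19/(1−ρ) ≥ 29 + 6ρ/(1−ρ)
19 ≥ 29 − 23ρ
ρ ≥ 10/23.

10/23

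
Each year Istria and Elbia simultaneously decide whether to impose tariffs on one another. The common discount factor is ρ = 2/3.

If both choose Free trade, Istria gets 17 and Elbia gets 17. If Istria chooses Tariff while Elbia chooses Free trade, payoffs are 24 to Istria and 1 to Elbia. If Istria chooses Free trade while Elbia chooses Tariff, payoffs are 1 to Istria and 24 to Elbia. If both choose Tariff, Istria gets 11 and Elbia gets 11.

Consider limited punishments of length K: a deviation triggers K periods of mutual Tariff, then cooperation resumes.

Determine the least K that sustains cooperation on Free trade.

3

IC: ρ(1−ρ^K)/(1−ρ) ≥ (24−17)/(17−11) = 7/6.
With ρ = 2/3: need 1 − ρ^K ≥ 7/6·(1−2/3)/(2/3), i.e. ρ^K ≤ 0.4167.
Since (2/3)^2 = 0.4444 and (2/3)^3 = 0.2963, the smallest such K is 3.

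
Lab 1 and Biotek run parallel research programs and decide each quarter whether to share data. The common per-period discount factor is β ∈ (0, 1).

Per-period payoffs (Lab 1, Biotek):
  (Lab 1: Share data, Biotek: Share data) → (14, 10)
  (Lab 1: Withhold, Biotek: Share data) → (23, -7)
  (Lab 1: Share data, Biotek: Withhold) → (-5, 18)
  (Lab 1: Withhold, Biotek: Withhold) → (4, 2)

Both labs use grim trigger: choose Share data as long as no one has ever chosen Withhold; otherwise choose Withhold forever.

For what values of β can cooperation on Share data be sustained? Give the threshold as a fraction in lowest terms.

Lab 1's threshold: (23−14)/(23−4) = 9/19.
Biotek's threshold: (18−10)/(18−2) = 1/2.
9/19 < 1/2, so Biotek binds and β* = 1/2.

1/2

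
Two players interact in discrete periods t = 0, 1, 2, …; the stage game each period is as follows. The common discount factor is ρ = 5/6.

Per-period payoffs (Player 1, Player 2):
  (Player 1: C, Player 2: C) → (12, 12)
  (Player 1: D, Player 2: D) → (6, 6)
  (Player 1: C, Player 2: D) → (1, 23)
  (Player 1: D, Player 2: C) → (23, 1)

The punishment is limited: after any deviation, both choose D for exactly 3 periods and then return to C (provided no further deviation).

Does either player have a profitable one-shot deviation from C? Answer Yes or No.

IC: ρ+…+ρ^3 ≥ (23−12)/(12−6) = 11/6.
At ρ = 5/6: partial sum = 2.1065 ≥ 1.8333. Cooperation sustainable.

No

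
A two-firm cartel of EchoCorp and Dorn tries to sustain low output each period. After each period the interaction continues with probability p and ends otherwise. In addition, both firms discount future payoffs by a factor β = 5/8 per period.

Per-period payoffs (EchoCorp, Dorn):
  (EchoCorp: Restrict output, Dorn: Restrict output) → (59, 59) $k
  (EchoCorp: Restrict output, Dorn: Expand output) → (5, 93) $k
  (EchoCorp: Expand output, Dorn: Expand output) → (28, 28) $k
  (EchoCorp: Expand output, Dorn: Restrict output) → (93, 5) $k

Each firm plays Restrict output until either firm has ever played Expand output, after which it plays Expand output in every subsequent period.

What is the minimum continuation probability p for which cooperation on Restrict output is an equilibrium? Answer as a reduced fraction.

272/325

Expected continuation weight on next period's payoff is β·p = 5/8·p, which plays the role of the discount factor.
Cooperation requires 5/8·p ≥ (93−59)/(93−28) = 34/65, hence p ≥ 272/325.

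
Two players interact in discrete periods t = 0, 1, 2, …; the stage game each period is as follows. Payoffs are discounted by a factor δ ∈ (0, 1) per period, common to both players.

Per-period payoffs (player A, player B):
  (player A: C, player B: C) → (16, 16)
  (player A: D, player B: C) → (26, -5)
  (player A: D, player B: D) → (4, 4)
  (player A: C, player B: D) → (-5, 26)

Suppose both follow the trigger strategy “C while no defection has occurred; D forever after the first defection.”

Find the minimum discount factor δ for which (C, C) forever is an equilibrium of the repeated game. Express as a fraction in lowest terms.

Under grim trigger the critical discount factor is (T−C)/(T−P) with T = 26, C = 16, P = 4.
δ* = (26−16)/(26−4) = 10/22 = 5/11.

5/11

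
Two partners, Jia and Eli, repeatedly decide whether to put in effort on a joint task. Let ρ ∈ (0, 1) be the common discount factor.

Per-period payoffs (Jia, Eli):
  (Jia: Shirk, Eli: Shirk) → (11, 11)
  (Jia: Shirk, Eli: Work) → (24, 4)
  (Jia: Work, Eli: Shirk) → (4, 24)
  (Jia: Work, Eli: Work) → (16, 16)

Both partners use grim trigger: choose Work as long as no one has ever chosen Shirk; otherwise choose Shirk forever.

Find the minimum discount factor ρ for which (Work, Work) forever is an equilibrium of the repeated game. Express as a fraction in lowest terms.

Under grim trigger the critical discount factor is (T−C)/(T−P) with T = 24, C = 16, P = 11.
ρ* = (24−16)/(24−11) = 8/13.

8/13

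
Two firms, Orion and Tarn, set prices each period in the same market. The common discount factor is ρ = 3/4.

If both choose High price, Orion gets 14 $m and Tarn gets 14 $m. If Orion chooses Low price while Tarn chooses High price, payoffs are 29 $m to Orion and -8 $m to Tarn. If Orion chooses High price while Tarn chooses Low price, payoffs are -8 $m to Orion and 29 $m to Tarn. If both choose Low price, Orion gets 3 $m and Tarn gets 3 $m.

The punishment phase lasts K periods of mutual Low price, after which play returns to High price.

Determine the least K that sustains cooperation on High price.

3

Need Σ_{k=1}^{K} ρ^k ≥ (29−14)/(14−3) = 1.3636 at ρ = 3/4.
At K = 2 the sum is 1.3125 < 1.3636; at K = 3 it is 1.7344 ≥ 1.3636.
So the minimum punishment length is K = 3.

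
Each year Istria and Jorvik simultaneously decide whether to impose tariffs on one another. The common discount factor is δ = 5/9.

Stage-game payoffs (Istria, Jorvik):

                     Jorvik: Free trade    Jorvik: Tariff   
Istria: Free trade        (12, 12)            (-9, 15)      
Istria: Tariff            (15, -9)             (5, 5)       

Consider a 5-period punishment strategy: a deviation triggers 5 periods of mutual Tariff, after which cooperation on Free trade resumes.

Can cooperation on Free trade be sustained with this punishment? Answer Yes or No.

Comparing payoff streams over the 6 periods until play realigns: cooperate → 12(1+δ+…+δ^5); deviate → 15 + 5(δ+…+δ^5).
Cooperation is sustained iff (12−5)(δ+…+δ^5) ≥ 15−12.
δ+…+δ^5 = 5/9·(1−(5/9)^5)/(1−5/9) = 1.1838, and (15−12)/(12−5) = 0.4286.
1.1838 ≥ 0.4286, so cooperation is sustainable.

Yes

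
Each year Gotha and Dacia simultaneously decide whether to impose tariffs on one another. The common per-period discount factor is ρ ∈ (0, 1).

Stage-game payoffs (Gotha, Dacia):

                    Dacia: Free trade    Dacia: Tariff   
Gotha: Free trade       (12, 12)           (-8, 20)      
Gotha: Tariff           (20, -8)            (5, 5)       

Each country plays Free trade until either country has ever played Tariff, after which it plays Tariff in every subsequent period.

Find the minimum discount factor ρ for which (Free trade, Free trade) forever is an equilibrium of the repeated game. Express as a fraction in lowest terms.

One-period gain from deviating is 20 − 12 = 8. The loss is 12 − 5 = 7 in every subsequent period, with present value 7·ρ/(1−ρ).
Deviation is unprofitable when 7·ρ/(1−ρ) ≥ 8, i.e. ρ/(1−ρ) ≥ 8/7.
Equivalently ρ ≥ 8/(8+7) = 8/15.

8/15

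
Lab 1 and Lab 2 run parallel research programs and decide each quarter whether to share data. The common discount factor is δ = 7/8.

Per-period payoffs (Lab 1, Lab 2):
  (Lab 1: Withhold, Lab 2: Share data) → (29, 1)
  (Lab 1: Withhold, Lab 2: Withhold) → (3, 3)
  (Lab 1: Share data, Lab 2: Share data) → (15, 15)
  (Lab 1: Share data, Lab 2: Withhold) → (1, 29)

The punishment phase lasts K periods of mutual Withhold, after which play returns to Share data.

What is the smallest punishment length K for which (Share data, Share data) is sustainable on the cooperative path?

Need Σ_{k=1}^{K} δ^k ≥ (29−15)/(15−3) = 1.1667 at δ = 7/8.
At K = 1 the sum is 0.8750 < 1.1667; at K = 2 it is 1.6406 ≥ 1.1667.
So the minimum punishment length is K = 2.

2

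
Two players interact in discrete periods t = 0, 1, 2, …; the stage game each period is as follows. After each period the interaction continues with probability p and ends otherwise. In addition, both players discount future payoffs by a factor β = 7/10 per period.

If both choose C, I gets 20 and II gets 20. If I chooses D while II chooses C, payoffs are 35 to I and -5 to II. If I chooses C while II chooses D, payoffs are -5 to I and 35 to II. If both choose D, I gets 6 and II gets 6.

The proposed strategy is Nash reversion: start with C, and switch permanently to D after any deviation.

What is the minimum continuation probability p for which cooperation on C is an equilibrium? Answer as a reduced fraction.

150/203

With continuation probability p and discount β, the effective per-period discount factor is βp.
Grim-trigger IC: βp ≥ (35−20)/(35−6) = 15/29.
So p ≥ (15/29)/(7/10) = 150/203.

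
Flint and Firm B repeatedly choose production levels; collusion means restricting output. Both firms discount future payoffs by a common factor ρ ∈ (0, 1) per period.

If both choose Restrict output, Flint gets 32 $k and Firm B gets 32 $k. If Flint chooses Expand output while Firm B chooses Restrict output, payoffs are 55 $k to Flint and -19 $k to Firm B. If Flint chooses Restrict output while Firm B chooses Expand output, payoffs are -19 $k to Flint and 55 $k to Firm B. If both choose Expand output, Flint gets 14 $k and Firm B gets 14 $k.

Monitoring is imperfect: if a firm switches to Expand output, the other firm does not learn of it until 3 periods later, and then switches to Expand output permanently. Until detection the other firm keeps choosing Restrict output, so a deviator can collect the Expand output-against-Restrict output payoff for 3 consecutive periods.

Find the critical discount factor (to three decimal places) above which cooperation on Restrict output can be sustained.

The best deviation is to choose Expand output for all 3 undetected periods, earning 55 each, then 14 forever once detected.
Deviation value: 55(1−ρ^3)/(1−ρ) + 14ρ^3/(1−ρ); cooperation value: 32/(1−ρ).
IC: 32 ≥ 55(1−ρ^3) + 14ρ^3 = 55 − 41ρ^3.
So ρ^3 ≥ 23/41, giving ρ ≥ (23/41)^(1/3) ≈ 0.825.

0.825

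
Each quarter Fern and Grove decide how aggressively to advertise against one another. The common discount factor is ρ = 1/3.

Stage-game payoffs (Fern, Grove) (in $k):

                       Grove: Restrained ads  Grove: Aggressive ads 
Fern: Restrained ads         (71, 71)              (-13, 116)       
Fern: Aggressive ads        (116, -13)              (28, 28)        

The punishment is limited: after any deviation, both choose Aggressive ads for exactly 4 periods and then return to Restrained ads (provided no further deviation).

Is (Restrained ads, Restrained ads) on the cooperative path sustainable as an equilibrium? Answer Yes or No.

No

A one-shot deviation gives 116 now, then 28 for 4 periods, then back to 71.
Gain from deviating: (116−71) today; loss: (71−28) in each of the next 4 periods.
No-deviation condition: (71−28)(ρ+…+ρ^4) ≥ 116−71, i.e. ρ+…+ρ^4 ≥ 45/43.
At ρ = 1/3: ρ+…+ρ^4 = 0.4938 < 1.0465.
So cooperation is not sustainable.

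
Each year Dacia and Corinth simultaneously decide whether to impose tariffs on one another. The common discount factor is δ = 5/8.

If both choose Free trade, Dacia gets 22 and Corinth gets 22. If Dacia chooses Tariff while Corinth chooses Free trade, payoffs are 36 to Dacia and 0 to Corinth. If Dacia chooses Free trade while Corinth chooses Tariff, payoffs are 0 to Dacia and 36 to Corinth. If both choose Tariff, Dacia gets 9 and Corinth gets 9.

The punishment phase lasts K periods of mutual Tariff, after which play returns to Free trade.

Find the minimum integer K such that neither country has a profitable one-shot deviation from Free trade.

3

No profitable deviation requires (22−9)(δ+…+δ^K) ≥ 36−22, i.e. δ+…+δ^K ≥ 14/13 ≈ 1.0769.
With δ = 5/8, the partial sums are K=1: 0.6250, K=2: 1.0156, K=3: 1.2598.
K = 3 is the first length at which the sum reaches 1.0769.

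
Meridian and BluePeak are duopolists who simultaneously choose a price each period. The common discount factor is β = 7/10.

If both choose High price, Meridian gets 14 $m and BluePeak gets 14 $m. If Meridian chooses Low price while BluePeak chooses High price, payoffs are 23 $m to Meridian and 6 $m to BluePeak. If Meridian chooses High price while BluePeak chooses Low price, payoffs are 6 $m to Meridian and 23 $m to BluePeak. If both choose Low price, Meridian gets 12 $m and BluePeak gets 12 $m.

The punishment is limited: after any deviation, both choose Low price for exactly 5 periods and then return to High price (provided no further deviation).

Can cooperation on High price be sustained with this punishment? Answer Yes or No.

IC: β+…+β^5 ≥ (23−14)/(14−12) = 9/2.
At β = 7/10: partial sum = 1.9412 < 4.5000. Cooperation not sustainable.

No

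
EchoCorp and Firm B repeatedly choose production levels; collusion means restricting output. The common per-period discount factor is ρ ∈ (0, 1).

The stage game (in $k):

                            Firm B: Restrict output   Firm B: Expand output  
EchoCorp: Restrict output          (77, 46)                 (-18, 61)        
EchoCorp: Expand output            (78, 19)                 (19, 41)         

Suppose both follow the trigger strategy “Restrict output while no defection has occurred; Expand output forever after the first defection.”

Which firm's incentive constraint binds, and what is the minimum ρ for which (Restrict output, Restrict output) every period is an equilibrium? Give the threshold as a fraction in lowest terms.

For EchoCorp: deviation gain 78−77 = 1, per-period punishment loss 77−19 = 58. IC gives ρ ≥ 1/59.
For Firm B: gain 15, loss 5 per period, so ρ ≥ 15/20 = 3/4.
The tighter constraint is Firm B's, so cooperation needs ρ ≥ 3/4.

Firm B; ρ ≥ 3/4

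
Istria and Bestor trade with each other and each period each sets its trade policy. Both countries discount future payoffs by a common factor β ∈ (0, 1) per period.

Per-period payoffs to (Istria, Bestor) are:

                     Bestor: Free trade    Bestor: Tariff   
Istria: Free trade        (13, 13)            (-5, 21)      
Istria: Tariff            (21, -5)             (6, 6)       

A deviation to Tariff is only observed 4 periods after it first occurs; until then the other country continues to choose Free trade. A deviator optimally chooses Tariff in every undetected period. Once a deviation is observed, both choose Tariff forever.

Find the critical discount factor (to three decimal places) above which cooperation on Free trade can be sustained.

A deviator earns 21 for 4 periods, then 6 forever; cooperating earns 13 forever. Multiplying the IC by (1−β):
13 ≥ 21(1−β^4) + 6β^4, so 15·β^4 ≥ 8 and β^4 ≥ 8/15.
β ≥ (8/15)^(1/4) ≈ 0.855.

0.855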